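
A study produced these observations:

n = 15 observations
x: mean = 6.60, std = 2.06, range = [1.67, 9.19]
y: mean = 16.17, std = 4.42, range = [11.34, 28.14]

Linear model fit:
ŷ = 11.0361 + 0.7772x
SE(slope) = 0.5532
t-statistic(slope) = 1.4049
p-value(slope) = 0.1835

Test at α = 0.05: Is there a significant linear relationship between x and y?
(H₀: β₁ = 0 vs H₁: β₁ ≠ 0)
p-value = 0.1835 ≥ α = 0.05, so we fail to reject H₀. The relationship is not significant.

Hypothesis test for the slope coefficient:

H₀: β₁ = 0 (no linear relationship)
H₁: β₁ ≠ 0 (linear relationship exists)

Test statistic: t = β̂₁ / SE(β̂₁) = 0.7772 / 0.5532 = 1.4049

The p-value (0.1835) is the probability, under H₀, of a t-statistic at least as extreme as |t| = 1.4049 (two-sided, df = n − 2 = 13).

Decision rule: reject H₀ if p-value < α.
p-value = 0.1835 ≥ α = 0.05 → fail to reject H₀.

There is not sufficient evidence at the 5% significance level to conclude that a linear relationship exists between x and y.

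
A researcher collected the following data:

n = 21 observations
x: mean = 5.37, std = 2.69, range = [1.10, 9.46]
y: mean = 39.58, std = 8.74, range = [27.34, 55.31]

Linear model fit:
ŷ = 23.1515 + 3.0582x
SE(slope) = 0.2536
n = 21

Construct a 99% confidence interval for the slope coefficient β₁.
The 99% CI for β₁ is (2.3327, 3.7837)

Confidence interval for the slope:

The 99% CI for β₁ is: β̂₁ ± t*(α/2, n-2) × SE(β̂₁)

Step 1: Find critical t-value
- Confidence level = 0.99
- Degrees of freedom = n - 2 = 21 - 2 = 19
- t*(α/2, 19) = 2.8609

Step 2: Calculate margin of error
Margin = 2.8609 × 0.2536 = 0.7255

Step 3: Construct interval
CI = 3.0582 ± 0.7255
CI = (2.3327, 3.7837)

Interpretation: We are 99% confident that the true slope β₁ lies between 2.3327 and 3.7837.
The interval does not include 0, suggesting a significant linear relationship.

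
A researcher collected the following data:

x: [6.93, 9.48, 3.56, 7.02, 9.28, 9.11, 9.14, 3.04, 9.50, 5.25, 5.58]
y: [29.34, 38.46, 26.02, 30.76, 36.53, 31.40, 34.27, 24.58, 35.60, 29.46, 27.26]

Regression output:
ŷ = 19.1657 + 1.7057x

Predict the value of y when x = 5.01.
ŷ = 27.7113

Plug x = 5.01 into the fitted line:

ŷ = 19.1657 + 1.7057 × 5.01
ŷ = 19.1657 + 8.5456
ŷ = 27.7113

This is the fitted mean response at that x — an individual observation would come with a wider prediction interval.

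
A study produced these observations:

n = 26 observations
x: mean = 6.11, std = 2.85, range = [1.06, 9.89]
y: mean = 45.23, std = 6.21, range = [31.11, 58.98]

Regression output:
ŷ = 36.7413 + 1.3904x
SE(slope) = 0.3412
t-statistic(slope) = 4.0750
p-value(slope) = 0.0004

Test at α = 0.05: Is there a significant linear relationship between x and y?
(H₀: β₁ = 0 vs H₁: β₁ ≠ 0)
Since p-value = 0.0004 < α = 0.05, reject H₀ — the slope is significantly different from 0.

Hypothesis test for the slope coefficient:

H₀: β₁ = 0 (no linear relationship)
H₁: β₁ ≠ 0 (linear relationship exists)

Test statistic: t = β̂₁ / SE(β̂₁) = 1.3904 / 0.3412 = 4.0750

With df = 24, the two-sided p-value for |t| = 4.0750 is 0.0004.

Decision rule: reject H₀ if p-value < α.
p-value = 0.0004 < α = 0.05 → reject H₀.

Conclusion: the linear association between x and y is significant at the 5% level.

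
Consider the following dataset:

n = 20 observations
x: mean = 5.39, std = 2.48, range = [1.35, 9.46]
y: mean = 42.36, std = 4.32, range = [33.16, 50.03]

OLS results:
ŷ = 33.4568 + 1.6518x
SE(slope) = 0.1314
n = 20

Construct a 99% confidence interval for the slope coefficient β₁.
The 99% CI for β₁ is (1.2736, 2.0300)

Confidence interval for the slope:

The 99% CI for β₁ is: β̂₁ ± t*(α/2, n-2) × SE(β̂₁)

Step 1: Find critical t-value
- Confidence level = 0.99
- Degrees of freedom = n - 2 = 20 - 2 = 18
- t*(α/2, 18) = 2.8784

Step 2: Calculate margin of error
Margin = 2.8784 × 0.1314 = 0.3782

Step 3: Construct interval
CI = 1.6518 ± 0.3782
CI = (1.2736, 2.0300)

Interpretation: We are 99% confident that the true slope β₁ lies between 1.2736 and 2.0300.
Since 0 is outside the interval, a two-sided test at α = 0.01 would reject H₀: β₁ = 0.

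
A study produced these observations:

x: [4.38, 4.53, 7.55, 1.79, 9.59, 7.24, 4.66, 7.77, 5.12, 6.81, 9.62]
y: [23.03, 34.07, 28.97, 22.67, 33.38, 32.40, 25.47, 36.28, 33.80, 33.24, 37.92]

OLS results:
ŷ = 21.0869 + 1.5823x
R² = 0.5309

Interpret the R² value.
About 53.09% of the variability in y is accounted for by the regression on x (R² = 0.5309) — a moderate linear fit.

The coefficient of determination R² is the fraction of the total variation in y that the fitted line accounts for.

Here R² = 0.5309:
- Explained: 53.09% of the variation in y
- Unexplained (residual): 100% − 53.09% = 46.91%
- Rule of thumb (below 0.3 weak; 0.3 to below 0.7 moderate; 0.7 and above strong) → moderate

Calculation: R² = 1 − (SS_res / SS_tot), where SS_res is the sum of squared residuals and SS_tot the total sum of squares.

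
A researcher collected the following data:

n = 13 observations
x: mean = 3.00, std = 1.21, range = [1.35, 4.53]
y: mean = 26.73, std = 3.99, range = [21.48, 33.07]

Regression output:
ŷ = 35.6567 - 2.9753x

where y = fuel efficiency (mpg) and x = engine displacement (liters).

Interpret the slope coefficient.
For each additional liter of engine displacement, predicted fuel efficiency decreases by approximately 2.9753 mpg.

The slope β₁ = -2.9753 gives the rate at which the fitted fuel efficiency changes with engine displacement.

Interpretation:
- Engine displacement up by 1 liter → predicted fuel efficiency decreases by 2.9753 mpg
- The effect is assumed constant over the observed range of x (linearity)
- The sign (−) gives the direction; the magnitude 2.9753 gives the size of the effect per liter

(β₀ = 35.6567 is the fitted value at x = 0 and is not part of the slope interpretation.)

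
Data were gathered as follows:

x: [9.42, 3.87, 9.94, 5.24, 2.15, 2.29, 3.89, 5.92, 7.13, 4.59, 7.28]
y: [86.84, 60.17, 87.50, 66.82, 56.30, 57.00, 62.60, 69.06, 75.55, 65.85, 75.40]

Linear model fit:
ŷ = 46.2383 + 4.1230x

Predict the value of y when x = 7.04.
ŷ = 75.2642

Plug x = 7.04 into the fitted line:

ŷ = 46.2383 + 4.1230 × 7.04
ŷ = 46.2383 + 29.0259
ŷ = 75.2642

This is a point prediction; actual observations scatter around it by roughly the residual standard deviation.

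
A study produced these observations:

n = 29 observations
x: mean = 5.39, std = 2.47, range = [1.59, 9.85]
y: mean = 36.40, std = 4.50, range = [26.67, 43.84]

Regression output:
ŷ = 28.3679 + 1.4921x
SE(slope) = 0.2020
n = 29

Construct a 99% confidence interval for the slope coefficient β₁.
The 99% CI for β₁ is (0.9324, 2.0518)

Confidence interval for the slope:

The 99% CI for β₁ is: β̂₁ ± t*(α/2, n-2) × SE(β̂₁)

Step 1: Find critical t-value
- Confidence level = 0.99
- Degrees of freedom = n - 2 = 29 - 2 = 27
- t*(α/2, 27) = 2.7707

Step 2: Calculate margin of error
Margin = 2.7707 × 0.2020 = 0.5597

Step 3: Construct interval
CI = 1.4921 ± 0.5597
CI = (0.9324, 2.0518)

Interpretation: We are 99% confident that the true slope β₁ lies between 0.9324 and 2.0518.
Since 0 is outside the interval, a two-sided test at α = 0.01 would reject H₀: β₁ = 0.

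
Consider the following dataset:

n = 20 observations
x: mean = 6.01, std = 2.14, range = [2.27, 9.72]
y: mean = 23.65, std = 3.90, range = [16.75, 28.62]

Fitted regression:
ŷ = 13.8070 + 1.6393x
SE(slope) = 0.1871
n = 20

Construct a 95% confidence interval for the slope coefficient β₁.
The 95% CI for β₁ is (1.2462, 2.0324)

Confidence interval for the slope:

The 95% CI for β₁ is: β̂₁ ± t*(α/2, n-2) × SE(β̂₁)

Step 1: Find critical t-value
- Confidence level = 0.95
- Degrees of freedom = n - 2 = 20 - 2 = 18
- t*(α/2, 18) = 2.1009

Step 2: Calculate margin of error
Margin = 2.1009 × 0.1871 = 0.3931

Step 3: Construct interval
CI = 1.6393 ± 0.3931
CI = (1.2462, 2.0324)

Interpretation: We are 95% confident that the true slope β₁ lies between 1.2462 and 2.0324.
Both endpoints are positive, so the data support a genuinely positive slope at this confidence level.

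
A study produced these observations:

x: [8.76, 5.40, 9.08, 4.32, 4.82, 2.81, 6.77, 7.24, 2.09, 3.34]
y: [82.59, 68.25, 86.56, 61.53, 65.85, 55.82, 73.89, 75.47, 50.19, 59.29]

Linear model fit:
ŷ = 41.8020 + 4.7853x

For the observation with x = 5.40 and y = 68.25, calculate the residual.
Residual = 0.6074

The residual is the difference between the actual value and the predicted value:

Residual = y - ŷ

Step 1: Calculate predicted value
ŷ = 41.8020 + 4.7853 × 5.40
ŷ = 67.6426

Step 2: Calculate residual
Residual = 68.25 - 67.6426
Residual = 0.6074

Interpretation: the model underestimates the actual value by 0.6074 at this point (positive residual → observation lies above the fitted line).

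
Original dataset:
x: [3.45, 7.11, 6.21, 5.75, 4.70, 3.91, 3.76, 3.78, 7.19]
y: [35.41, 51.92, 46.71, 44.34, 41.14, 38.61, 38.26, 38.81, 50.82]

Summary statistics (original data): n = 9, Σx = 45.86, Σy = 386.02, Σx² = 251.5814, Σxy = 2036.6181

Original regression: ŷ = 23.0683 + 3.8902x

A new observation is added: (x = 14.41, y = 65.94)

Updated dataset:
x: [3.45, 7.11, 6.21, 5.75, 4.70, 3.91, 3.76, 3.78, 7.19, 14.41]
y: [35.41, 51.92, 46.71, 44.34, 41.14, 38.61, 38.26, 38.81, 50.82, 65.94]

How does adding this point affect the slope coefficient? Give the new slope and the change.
The slope changes from 3.8902 to 2.7385 (change of -1.1517, or -29.6%).

The new point has HIGH LEVERAGE: x = 14.41 is far from the original mean x̄ = 45.86/9 ≈ 5.10 (original range [3.45, 7.19]).

Step 1: Update the sums with the new point (n goes from 9 to 10)
Σx  = 45.86 + 14.41 = 60.27
Σy  = 386.02 + 65.94 = 451.96
Σx² = 251.5814 + 14.41² = 251.5814 + 207.6481 = 459.2295
Σxy = 2036.6181 + 14.41×65.94 = 2036.6181 + 950.1954 = 2986.8135

Step 2: Recompute the slope with b₁ = (nΣxy − ΣxΣy) / (nΣx² − (Σx)²)
Numerator   = 10×2986.8135 − 60.27×451.96 = 29868.1350 − 27239.6292 = 2628.5058
Denominator = 10×459.2295 − 60.27² = 4592.2950 − 3632.4729 = 959.8221
b₁(new) = 2628.5058 / 959.8221 = 2.7385

(Same formula on the original sums: (9×2036.6181 − 45.86×386.02) / (9×251.5814 − 45.86²) = 626.6857 / 161.0930 = 3.8902, matching the given fit.)

Step 3: Change in slope
Δβ₁ = 2.7385 − 3.8902 = -1.1517
Relative change = -1.1517 / 3.8902 × 100% = -29.6%
→ the slope decreases when the point is added.

Because the point sits below the extension of the original line at a high-leverage x, it tilts the fit down.
In practice: check such a point for data-entry or measurement error; examine leverage (hᵢ) and Cook's distance rather than deleting it automatically.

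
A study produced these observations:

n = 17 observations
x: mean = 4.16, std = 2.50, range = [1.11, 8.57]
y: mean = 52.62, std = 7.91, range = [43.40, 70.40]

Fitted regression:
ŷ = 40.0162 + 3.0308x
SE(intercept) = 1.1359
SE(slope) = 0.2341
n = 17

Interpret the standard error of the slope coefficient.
SE(β̂₁) = 0.2341 is the estimated standard deviation of the slope estimate across repeated samples; relative to β̂₁ = 3.0308 that is 7.7%, a precise estimate.

SE(β̂₁) = s / √Sxx, where s is the residual standard deviation and Sxx = Σ(x − x̄)². It is the yardstick for how far β̂₁ = 3.0308 could plausibly be from the true slope.

Relative precision:
- SE / |β̂₁| = 0.2341 / 3.0308 = 7.7%
- Rule of thumb (under 20%: precise; 20% to under 50%: moderately precise; 50% or more: imprecise) → precise

Link to the t-test: t = β̂₁ / SE(β̂₁) = 3.0308 / 0.2341 = 12.9466, the statistic for H₀: β₁ = 0.

What drives SE(β̂₁): wider spread of x values → smaller SE.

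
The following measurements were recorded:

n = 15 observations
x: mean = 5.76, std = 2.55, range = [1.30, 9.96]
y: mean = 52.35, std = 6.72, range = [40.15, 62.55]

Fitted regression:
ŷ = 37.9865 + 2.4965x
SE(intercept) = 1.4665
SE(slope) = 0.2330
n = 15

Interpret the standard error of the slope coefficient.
The slope 2.4965 is pinned down to within about ±0.2330 (one SE) by these data — relative uncertainty 9.3%, i.e. precise.

SE(β̂₁) = s / √Sxx, where s is the residual standard deviation and Sxx = Σ(x − x̄)². It is the yardstick for how far β̂₁ = 2.4965 could plausibly be from the true slope.

Relative precision:
- SE / |β̂₁| = 0.2330 / 2.4965 = 9.3%
- Rule of thumb (under 20%: precise; 20% to under 50%: moderately precise; 50% or more: imprecise) → precise

Link to interval estimation: a confidence interval for β₁ is β̂₁ ± t* × 0.2330, so SE sets the half-width per unit of t*.

What drives SE(β̂₁): more residual scatter → larger SE; wider spread of x values → smaller SE.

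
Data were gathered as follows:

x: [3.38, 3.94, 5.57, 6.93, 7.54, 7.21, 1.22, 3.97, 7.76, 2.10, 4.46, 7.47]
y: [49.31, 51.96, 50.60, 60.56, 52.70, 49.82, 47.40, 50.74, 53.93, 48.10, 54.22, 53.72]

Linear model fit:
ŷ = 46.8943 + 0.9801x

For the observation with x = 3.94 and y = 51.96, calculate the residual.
Residual = 1.2041

The residual is the difference between the actual value and the predicted value:

Residual = y - ŷ

Step 1: Calculate predicted value
ŷ = 46.8943 + 0.9801 × 3.94
ŷ = 50.7559

Step 2: Calculate residual
Residual = 51.96 - 50.7559
Residual = 1.2041

Interpretation: the model underestimates the actual value by 1.2041 at this point (positive residual → observation lies above the fitted line).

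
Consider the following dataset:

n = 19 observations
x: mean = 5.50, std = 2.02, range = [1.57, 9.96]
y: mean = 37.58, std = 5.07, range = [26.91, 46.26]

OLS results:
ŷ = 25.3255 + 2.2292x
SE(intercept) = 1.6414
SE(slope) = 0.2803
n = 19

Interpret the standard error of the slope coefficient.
The slope 2.2292 is pinned down to within about ±0.2803 (one SE) by these data — relative uncertainty 12.6%, i.e. precise.

SE(β̂₁) = s / √Sxx, where s is the residual standard deviation and Sxx = Σ(x − x̄)². It is the yardstick for how far β̂₁ = 2.2292 could plausibly be from the true slope.

Relative precision:
- SE / |β̂₁| = 0.2803 / 2.2292 = 12.6%
- Rule of thumb (under 20%: precise; 20% to under 50%: moderately precise; 50% or more: imprecise) → precise

Link to interval estimation: a confidence interval for β₁ is β̂₁ ± t* × 0.2803, so SE sets the half-width per unit of t*.

What drives SE(β̂₁): larger n (here n = 19) → smaller SE.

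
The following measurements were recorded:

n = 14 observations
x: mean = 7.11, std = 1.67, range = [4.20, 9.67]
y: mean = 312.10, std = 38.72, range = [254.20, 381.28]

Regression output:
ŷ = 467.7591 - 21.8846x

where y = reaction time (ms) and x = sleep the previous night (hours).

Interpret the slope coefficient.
On average, reaction time is about 21.8846 ms lower for every extra hour of sleep.

β₁ = -21.8846 is the change in predicted reaction time (ms) per additional hour of sleep.

Interpretation:
- Sleep up by 1 hour → predicted reaction time decreases by 21.8846 ms
- This is a linear approximation: the same per-unit change is assumed across the whole observed x range

The intercept β₀ = 467.7591 is the predicted reaction time when sleep = 0; since the smallest observed x is 4.20, this is an extrapolation and mainly anchors the line.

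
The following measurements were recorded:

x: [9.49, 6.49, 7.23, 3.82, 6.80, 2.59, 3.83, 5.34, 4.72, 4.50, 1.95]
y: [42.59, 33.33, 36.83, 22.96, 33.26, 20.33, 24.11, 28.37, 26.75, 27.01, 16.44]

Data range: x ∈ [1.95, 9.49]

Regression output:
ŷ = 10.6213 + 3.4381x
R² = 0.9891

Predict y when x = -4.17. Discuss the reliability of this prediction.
ŷ = -3.7156 (extrapolation — x = -4.17 lies outside [1.95, 9.49], so reliability is low).

Prediction calculation:
ŷ = 10.6213 + 3.4381 × (-4.17)
ŷ = -3.7156

Reliability:
- Data range: x ∈ [1.95, 9.49]
- Prediction point: x = -4.17 is 6.12 units below the observed range → this is EXTRAPOLATION, not interpolation

Why that matters here:
- Real relationships often flatten, saturate, or turn nonlinear at extremes
- The standard error of prediction grows with (x − x̄)², and x = -4.17 is far from x̄ = 5.16

Report the number if required, but flag clearly that it is an extrapolation.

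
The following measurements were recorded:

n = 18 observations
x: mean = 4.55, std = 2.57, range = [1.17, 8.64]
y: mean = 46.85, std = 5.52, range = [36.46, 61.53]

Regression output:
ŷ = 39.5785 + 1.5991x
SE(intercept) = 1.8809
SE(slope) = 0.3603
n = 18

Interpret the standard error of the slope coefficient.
SE(slope) = 0.3603 measures the uncertainty in the estimated slope. The coefficient is estimated with moderate precision (SE/|β̂₁| = 22.5%).

What SE measures:
- The standard error quantifies the sampling variability of the coefficient estimate
- It is the estimated standard deviation of β̂₁ across hypothetical repeated samples of the same size
- Smaller SE → more precise estimate

Relative precision:
- SE / |β̂₁| = 0.3603 / 1.5991 = 22.5%
- Rule of thumb (under 20%: precise; 20% to under 50%: moderately precise; 50% or more: imprecise) → moderately precise

Link to the t-test: t = β̂₁ / SE(β̂₁) = 1.5991 / 0.3603 = 4.4382, the statistic for H₀: β₁ = 0.

What drives SE(β̂₁): larger n (here n = 18) → smaller SE.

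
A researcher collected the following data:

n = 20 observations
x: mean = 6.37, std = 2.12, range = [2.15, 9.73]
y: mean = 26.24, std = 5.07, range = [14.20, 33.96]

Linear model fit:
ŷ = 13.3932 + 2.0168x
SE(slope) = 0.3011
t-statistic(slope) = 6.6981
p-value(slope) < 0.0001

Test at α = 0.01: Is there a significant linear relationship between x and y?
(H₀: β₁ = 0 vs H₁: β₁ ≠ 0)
Reject H₀: p-value < 0.0001 < α = 0.01. The linear relationship is significant at the 1% level.

Hypothesis test for the slope coefficient:

H₀: β₁ = 0 (no linear relationship)
H₁: β₁ ≠ 0 (linear relationship exists)

Test statistic: t = β̂₁ / SE(β̂₁) = 2.0168 / 0.3011 = 6.6981

With df = 18, the two-sided p-value for |t| = 6.6981 is <0.0001.

Decision rule: reject H₀ if p-value < α.
p-value < 0.0001 < α = 0.01 → reject H₀.

Conclusion: the linear association between x and y is significant at the 1% level.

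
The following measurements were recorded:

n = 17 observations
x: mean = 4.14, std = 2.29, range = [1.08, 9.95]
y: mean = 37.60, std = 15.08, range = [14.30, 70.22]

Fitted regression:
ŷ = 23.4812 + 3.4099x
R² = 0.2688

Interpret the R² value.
About 26.88% of the variability in y is accounted for by the regression on x (R² = 0.2688) — a weak linear fit.

R² (coefficient of determination) measures the proportion of variance in y explained by the regression model.

Here R² = 0.2688:
- Explained: 26.88% of the variation in y
- Unexplained (residual): 100% − 26.88% = 73.12%
- Rule of thumb (below 0.3 weak; 0.3 to below 0.7 moderate; 0.7 and above strong) → weak

Equivalently, for simple linear regression R² = r², so |r| = √0.2688 ≈ 0.5185.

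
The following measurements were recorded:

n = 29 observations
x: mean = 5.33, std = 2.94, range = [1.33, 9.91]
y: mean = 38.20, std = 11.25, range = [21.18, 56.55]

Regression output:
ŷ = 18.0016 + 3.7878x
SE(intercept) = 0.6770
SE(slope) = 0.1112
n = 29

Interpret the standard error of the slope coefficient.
The slope 3.7878 is pinned down to within about ±0.1112 (one SE) by these data — relative uncertainty 2.9%, i.e. precise.

What SE measures:
- The standard error quantifies the sampling variability of the coefficient estimate
- It is the estimated standard deviation of β̂₁ across hypothetical repeated samples of the same size
- Smaller SE → more precise estimate

Relative precision:
- SE / |β̂₁| = 0.1112 / 3.7878 = 2.9%
- Rule of thumb (under 20%: precise; 20% to under 50%: moderately precise; 50% or more: imprecise) → precise

Rough 95% range (±2 SE): 3.7878 ± 0.2224 → (3.5654, 4.0102).

What drives SE(β̂₁): larger n (here n = 29) → smaller SE; wider spread of x values → smaller SE.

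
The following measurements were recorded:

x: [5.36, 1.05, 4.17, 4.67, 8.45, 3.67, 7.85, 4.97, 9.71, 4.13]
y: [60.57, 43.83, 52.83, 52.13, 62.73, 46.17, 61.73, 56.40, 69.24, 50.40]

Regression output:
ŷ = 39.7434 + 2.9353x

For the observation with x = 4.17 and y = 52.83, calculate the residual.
Residual = 0.8464

The residual is the difference between the actual value and the predicted value:

Residual = y - ŷ

Step 1: Calculate predicted value
ŷ = 39.7434 + 2.9353 × 4.17
ŷ = 51.9836

Step 2: Calculate residual
Residual = 52.83 - 51.9836
Residual = 0.8464

Interpretation: the model underestimates the actual value by 0.8464 at this point (positive residual → observation lies above the fitted line).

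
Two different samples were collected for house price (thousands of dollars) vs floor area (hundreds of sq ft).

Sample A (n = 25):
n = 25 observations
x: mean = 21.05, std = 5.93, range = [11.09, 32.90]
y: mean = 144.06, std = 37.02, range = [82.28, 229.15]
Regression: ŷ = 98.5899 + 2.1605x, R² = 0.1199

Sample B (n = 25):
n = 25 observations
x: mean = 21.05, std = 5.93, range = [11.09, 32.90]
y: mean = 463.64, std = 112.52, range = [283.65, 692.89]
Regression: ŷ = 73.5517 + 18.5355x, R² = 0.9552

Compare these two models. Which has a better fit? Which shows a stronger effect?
Model B has the better fit (R² = 0.9552 vs 0.1199). Model B shows the stronger effect (|β₁| = 18.5355 vs 2.1605).

Model Comparison:

Goodness of fit (R²):
- Model A: R² = 0.1199 → 11.99% of variance in house price explained
- Model B: R² = 0.9552 → 95.52% of variance in house price explained
- 0.9552 > 0.1199 → Model B has the better fit

Strength of effect — compare |β₁|:
- Model A: β₁ = 2.1605 → predicted house price rises 2.1605 thousand dollars per additional hundred sq ft of floor area
- Model B: β₁ = 18.5355 → predicted house price rises 18.5355 thousand dollars per additional hundred sq ft of floor area
- |2.1605| < |18.5355| → Model B shows the stronger marginal effect

Notes:
- A better fit (higher R²) doesn't necessarily mean a more important relationship.
- The two samples could reflect different populations, time periods, or measurement quality.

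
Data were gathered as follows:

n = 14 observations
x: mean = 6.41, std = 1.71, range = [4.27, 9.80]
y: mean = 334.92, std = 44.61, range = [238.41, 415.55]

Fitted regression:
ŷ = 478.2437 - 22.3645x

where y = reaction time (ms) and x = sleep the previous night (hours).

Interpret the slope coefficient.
On average, reaction time is about 22.3645 ms lower for every extra hour of sleep.

β₁ = -22.3645 is the change in predicted reaction time (ms) per additional hour of sleep.

Interpretation:
- Sleep up by 1 hour → predicted reaction time decreases by 22.3645 ms
- The effect is assumed constant over the observed range of x (linearity)

(β₀ = 478.2437 is the fitted value at x = 0 and is not part of the slope interpretation.)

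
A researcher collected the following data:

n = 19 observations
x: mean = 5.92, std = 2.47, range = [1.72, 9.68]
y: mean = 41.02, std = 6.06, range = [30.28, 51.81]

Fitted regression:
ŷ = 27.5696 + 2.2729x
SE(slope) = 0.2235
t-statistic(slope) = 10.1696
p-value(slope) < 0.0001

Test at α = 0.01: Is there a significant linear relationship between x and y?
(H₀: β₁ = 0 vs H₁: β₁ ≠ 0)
Reject H₀: p-value < 0.0001 < α = 0.01. The linear relationship is significant at the 1% level.

Hypothesis test for the slope coefficient:

H₀: β₁ = 0 (no linear relationship)
H₁: β₁ ≠ 0 (linear relationship exists)

Test statistic: t = β̂₁ / SE(β̂₁) = 2.2729 / 0.2235 = 10.1696

With df = 17, the two-sided p-value for |t| = 10.1696 is <0.0001.

Decision rule: reject H₀ if p-value < α.
p-value < 0.0001 < α = 0.01 → reject H₀.

At α = 0.01 the data do provide convincing evidence of a nonzero slope.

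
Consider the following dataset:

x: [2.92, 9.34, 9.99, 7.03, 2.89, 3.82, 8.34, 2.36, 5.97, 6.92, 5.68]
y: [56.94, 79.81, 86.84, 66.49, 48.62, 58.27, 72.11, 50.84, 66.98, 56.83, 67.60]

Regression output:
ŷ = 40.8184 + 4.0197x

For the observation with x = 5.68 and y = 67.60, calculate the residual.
Residual = 3.9497

The residual is the difference between the actual value and the predicted value:

Residual = y - ŷ

Step 1: Calculate predicted value
ŷ = 40.8184 + 4.0197 × 5.68
ŷ = 63.6503

Step 2: Calculate residual
Residual = 67.60 - 63.6503
Residual = 3.9497

Sign check: y > ŷ, so the point is above the line and the fit underestimates here.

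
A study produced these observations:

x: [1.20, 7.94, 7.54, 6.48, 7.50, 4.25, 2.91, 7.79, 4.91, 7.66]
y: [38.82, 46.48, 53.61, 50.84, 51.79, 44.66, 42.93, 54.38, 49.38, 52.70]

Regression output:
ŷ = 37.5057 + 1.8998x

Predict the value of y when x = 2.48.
ŷ = 42.2172

To predict y for x = 2.48, substitute into the regression equation:

ŷ = 37.5057 + 1.8998 × 2.48
ŷ = 37.5057 + 4.7115
ŷ = 42.2172

This is a point prediction; actual observations scatter around it by roughly the residual standard deviation.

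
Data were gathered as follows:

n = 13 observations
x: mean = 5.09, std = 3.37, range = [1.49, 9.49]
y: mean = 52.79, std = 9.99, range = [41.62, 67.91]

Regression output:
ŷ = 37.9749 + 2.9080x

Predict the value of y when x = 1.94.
ŷ = 43.6164

Plug x = 1.94 into the fitted line:

ŷ = 37.9749 + 2.9080 × 1.94
ŷ = 37.9749 + 5.6415
ŷ = 43.6164

This is the fitted mean response at that x — an individual observation would come with a wider prediction interval.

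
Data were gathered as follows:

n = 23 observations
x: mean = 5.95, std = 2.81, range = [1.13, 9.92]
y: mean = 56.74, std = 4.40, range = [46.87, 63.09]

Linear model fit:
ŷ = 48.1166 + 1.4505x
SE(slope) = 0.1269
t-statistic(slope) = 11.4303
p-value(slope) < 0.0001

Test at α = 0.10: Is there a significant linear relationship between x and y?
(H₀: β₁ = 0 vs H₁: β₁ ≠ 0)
Since p-value < 0.0001 < α = 0.10, reject H₀ — the slope is significantly different from 0.

Hypothesis test for the slope coefficient:

H₀: β₁ = 0 (no linear relationship)
H₁: β₁ ≠ 0 (linear relationship exists)

Test statistic: t = β̂₁ / SE(β̂₁) = 1.4505 / 0.1269 = 11.4303

With df = 21, the two-sided p-value for |t| = 11.4303 is <0.0001.

Decision rule: reject H₀ if p-value < α.
p-value < 0.0001 < α = 0.10 → reject H₀.

At α = 0.10 the data do provide convincing evidence of a nonzero slope.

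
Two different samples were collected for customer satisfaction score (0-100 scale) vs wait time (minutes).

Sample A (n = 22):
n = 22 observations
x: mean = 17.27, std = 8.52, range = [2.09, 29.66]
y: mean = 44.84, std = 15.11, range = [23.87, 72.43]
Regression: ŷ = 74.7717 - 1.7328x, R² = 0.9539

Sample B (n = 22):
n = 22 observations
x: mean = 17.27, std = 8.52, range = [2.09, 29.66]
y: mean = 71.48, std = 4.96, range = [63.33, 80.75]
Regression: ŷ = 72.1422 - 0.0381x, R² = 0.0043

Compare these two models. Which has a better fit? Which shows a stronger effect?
Model A has the better fit (R² = 0.9539 vs 0.0043). Model A shows the stronger effect (|β₁| = 1.7328 vs 0.0381).

Model Comparison:

Which explains more variance? (R²)
- Model A: R² = 0.9539 → 95.39% of variance in satisfaction score explained
- Model B: R² = 0.0043 → 0.43% of variance in satisfaction score explained
- 0.9539 > 0.0043 → Model A has the better fit

Which has the larger per-minute effect? (|β₁|)
- Model A: β₁ = -1.7328 → predicted satisfaction score falls 1.7328 points per additional minute of wait time
- Model B: β₁ = -0.0381 → predicted satisfaction score falls 0.0381 points per additional minute of wait time
- |-1.7328| > |-0.0381| → Model A shows the stronger marginal effect

Notes:
- The two samples could reflect different populations, time periods, or measurement quality.
- A better fit (higher R²) doesn't necessarily mean a more important relationship.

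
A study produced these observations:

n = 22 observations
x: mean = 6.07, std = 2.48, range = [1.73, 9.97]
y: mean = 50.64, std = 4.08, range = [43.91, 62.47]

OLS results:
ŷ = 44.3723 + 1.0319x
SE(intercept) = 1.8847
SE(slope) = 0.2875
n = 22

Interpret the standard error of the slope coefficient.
The slope 1.0319 is pinned down to within about ±0.2875 (one SE) by these data — relative uncertainty 27.9%, i.e. moderately precise.

What SE measures:
- The standard error quantifies the sampling variability of the coefficient estimate
- It is the estimated standard deviation of β̂₁ across hypothetical repeated samples of the same size
- Smaller SE → more precise estimate

Relative precision:
- SE / |β̂₁| = 0.2875 / 1.0319 = 27.9%
- Rule of thumb (under 20%: precise; 20% to under 50%: moderately precise; 50% or more: imprecise) → moderately precise

Link to interval estimation: a confidence interval for β₁ is β̂₁ ± t* × 0.2875, so SE sets the half-width per unit of t*.

What drives SE(β̂₁): larger n (here n = 22) → smaller SE.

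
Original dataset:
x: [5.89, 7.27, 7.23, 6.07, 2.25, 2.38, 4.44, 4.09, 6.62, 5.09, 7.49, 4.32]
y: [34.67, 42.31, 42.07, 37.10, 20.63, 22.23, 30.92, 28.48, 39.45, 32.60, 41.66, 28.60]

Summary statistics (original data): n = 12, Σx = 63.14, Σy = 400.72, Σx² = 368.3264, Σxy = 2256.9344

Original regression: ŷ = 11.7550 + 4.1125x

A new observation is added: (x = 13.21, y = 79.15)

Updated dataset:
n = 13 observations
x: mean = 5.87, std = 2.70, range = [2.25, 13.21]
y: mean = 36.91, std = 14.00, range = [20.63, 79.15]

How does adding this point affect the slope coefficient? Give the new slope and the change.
The slope changes from 4.1125 to 5.1280 (change of +1.0155, or +24.7%).

The new point has HIGH LEVERAGE: x = 13.21 is far from the original mean x̄ = 63.14/12 ≈ 5.26 (original range [2.25, 7.49]).

Step 1: Update the sums with the new point (n goes from 12 to 13)
Σx  = 63.14 + 13.21 = 76.35
Σy  = 400.72 + 79.15 = 479.87
Σx² = 368.3264 + 13.21² = 368.3264 + 174.5041 = 542.8305
Σxy = 2256.9344 + 13.21×79.15 = 2256.9344 + 1045.5715 = 3302.5059

Step 2: Recompute the slope with b₁ = (nΣxy − ΣxΣy) / (nΣx² − (Σx)²)
Numerator   = 13×3302.5059 − 76.35×479.87 = 42932.5767 − 36638.0745 = 6294.5022
Denominator = 13×542.8305 − 76.35² = 7056.7965 − 5829.3225 = 1227.4740
b₁(new) = 6294.5022 / 1227.4740 = 5.1280

(Same formula on the original sums: (12×2256.9344 − 63.14×400.72) / (12×368.3264 − 63.14²) = 1781.7520 / 433.2572 = 4.1125, matching the given fit.)

Step 3: Change in slope
Δβ₁ = 5.1280 − 4.1125 = +1.0155
Relative change = +1.0155 / 4.1125 × 100% = +24.7%
→ the slope increases when the point is added.

A high-leverage point only changes the slope if it is off the original line; here y = 79.15 is above the original trend, so the slope increases.
In practice: examine leverage (hᵢ) and Cook's distance rather than deleting it automatically.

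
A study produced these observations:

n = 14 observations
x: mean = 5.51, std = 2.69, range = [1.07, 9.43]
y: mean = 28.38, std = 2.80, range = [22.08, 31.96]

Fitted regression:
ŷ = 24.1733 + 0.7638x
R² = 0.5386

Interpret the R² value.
R² = 0.5386 means 53.86% of the variation in y is explained by the linear relationship with x. This indicates a moderate fit.

R² (coefficient of determination) measures the proportion of variance in y explained by the regression model.

Here R² = 0.5386:
- Explained: 53.86% of the variation in y
- Unexplained (residual): 100% − 53.86% = 46.14%
- Rule of thumb (below 0.3 weak; 0.3 to below 0.7 moderate; 0.7 and above strong) → moderate

Note: R² never decreases when predictors are added, so it should not be used alone to compare models of different size.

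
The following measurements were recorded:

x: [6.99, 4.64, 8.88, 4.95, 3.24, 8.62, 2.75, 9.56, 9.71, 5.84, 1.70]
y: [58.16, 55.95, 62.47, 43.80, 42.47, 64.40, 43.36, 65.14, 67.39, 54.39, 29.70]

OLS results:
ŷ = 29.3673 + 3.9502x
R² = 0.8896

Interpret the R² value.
The model explains 88.96% of the variance in y (R² = 0.8896), leaving 11.04% unexplained; the fit is strong.

R² = 1 − SS_res/SS_tot compares the residual scatter to the total scatter of y about its mean.

Here R² = 0.8896:
- Explained: 88.96% of the variation in y
- Unexplained (residual): 100% − 88.96% = 11.04%
- Rule of thumb (below 0.3 weak; 0.3 to below 0.7 moderate; 0.7 and above strong) → strong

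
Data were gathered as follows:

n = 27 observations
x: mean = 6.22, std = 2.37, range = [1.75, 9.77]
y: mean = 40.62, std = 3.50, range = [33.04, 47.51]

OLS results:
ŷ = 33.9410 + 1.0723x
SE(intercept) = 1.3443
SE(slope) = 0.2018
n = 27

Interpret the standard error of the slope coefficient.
The slope 1.0723 is pinned down to within about ±0.2018 (one SE) by these data — relative uncertainty 18.8%, i.e. precise.

SE(β̂₁) = s / √Sxx, where s is the residual standard deviation and Sxx = Σ(x − x̄)². It is the yardstick for how far β̂₁ = 1.0723 could plausibly be from the true slope.

Relative precision:
- SE / |β̂₁| = 0.2018 / 1.0723 = 18.8%
- Rule of thumb (under 20%: precise; 20% to under 50%: moderately precise; 50% or more: imprecise) → precise

Link to the t-test: t = β̂₁ / SE(β̂₁) = 1.0723 / 0.2018 = 5.3137, the statistic for H₀: β₁ = 0.

What drives SE(β̂₁): wider spread of x values → smaller SE; more residual scatter → larger SE; larger n (here n = 27) → smaller SE.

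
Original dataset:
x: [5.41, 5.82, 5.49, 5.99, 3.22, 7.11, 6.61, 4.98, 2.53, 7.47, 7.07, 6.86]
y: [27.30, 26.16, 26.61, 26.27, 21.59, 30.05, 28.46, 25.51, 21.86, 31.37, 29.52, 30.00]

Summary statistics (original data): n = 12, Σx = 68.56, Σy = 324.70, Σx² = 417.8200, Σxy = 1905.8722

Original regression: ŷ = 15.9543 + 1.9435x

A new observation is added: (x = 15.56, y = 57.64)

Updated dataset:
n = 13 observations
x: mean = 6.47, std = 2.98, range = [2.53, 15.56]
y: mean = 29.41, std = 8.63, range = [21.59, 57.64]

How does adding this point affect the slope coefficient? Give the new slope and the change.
New slope β₁ = 2.8433 versus 1.9435 before: a change of +0.8998 (+46.3%).

The new point has HIGH LEVERAGE: x = 15.56 is far from the original mean x̄ = 68.56/12 ≈ 5.71 (original range [2.53, 7.47]).

Step 1: Update the sums with the new point (n goes from 12 to 13)
Σx  = 68.56 + 15.56 = 84.12
Σy  = 324.70 + 57.64 = 382.34
Σx² = 417.8200 + 15.56² = 417.8200 + 242.1136 = 659.9336
Σxy = 1905.8722 + 15.56×57.64 = 1905.8722 + 896.8784 = 2802.7506

Step 2: Recompute the slope with b₁ = (nΣxy − ΣxΣy) / (nΣx² − (Σx)²)
Numerator   = 13×2802.7506 − 84.12×382.34 = 36435.7578 − 32162.4408 = 4273.3170
Denominator = 13×659.9336 − 84.12² = 8579.1368 − 7076.1744 = 1502.9624
b₁(new) = 4273.3170 / 1502.9624 = 2.8433

(Same formula on the original sums: (12×1905.8722 − 68.56×324.70) / (12×417.8200 − 68.56²) = 609.0344 / 313.3664 = 1.9435, matching the given fit.)

Step 3: Change in slope
Δβ₁ = 2.8433 − 1.9435 = +0.8998
Relative change = +0.8998 / 1.9435 × 100% = +46.3%
→ the slope increases when the point is added.

Because the point sits above the extension of the original line at a high-leverage x, it tilts the fit up.
In practice: examine leverage (hᵢ) and Cook's distance rather than deleting it automatically; check such a point for data-entry or measurement error.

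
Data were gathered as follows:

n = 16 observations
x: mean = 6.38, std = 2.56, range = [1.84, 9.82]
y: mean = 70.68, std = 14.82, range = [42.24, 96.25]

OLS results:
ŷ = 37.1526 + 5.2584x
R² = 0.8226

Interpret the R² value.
About 82.26% of the variability in y is accounted for by the regression on x (R² = 0.8226) — a strong linear fit.

R² (coefficient of determination) measures the proportion of variance in y explained by the regression model.

Here R² = 0.8226:
- Explained: 82.26% of the variation in y
- Unexplained (residual): 100% − 82.26% = 17.74%
- Rule of thumb (below 0.3 weak; 0.3 to below 0.7 moderate; 0.7 and above strong) → strong

Calculation: R² = 1 − (SS_res / SS_tot), where SS_res is the sum of squared residuals and SS_tot the total sum of squares.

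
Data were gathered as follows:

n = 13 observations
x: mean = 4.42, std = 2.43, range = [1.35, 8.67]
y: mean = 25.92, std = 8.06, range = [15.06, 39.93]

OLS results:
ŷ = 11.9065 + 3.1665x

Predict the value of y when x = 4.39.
ŷ = 25.8074

To predict y for x = 4.39, substitute into the regression equation:

ŷ = 11.9065 + 3.1665 × 4.39
ŷ = 11.9065 + 13.9009
ŷ = 25.8074

This is a point prediction; actual observations scatter around it by roughly the residual standard deviation.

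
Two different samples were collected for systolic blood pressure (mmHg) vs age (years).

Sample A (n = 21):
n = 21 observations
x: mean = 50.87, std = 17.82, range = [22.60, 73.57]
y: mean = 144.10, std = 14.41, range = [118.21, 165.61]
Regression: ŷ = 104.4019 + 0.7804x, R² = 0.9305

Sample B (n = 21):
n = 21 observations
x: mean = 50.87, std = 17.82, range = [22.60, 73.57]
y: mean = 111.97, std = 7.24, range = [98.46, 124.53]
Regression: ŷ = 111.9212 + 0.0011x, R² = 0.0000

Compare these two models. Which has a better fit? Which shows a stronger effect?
Model A has the better fit (R² = 0.9305 vs 0.0000). Model A shows the stronger effect (|β₁| = 0.7804 vs 0.0011).

Model Comparison:

Fit — compare R²:
- Model A: R² = 0.9305 → 93.05% of variance in blood pressure explained
- Model B: R² = 0.0000 → 0.00% of variance in blood pressure explained
- 0.9305 > 0.0000 → Model A has the better fit

Strength of effect — compare |β₁|:
- Model A: β₁ = 0.7804 → predicted blood pressure rises 0.7804 mmHg per additional year of age
- Model B: β₁ = 0.0011 → predicted blood pressure rises 0.0011 mmHg per additional year of age
- |0.7804| > |0.0011| → Model A shows the stronger marginal effect

Note: A better fit (higher R²) doesn't necessarily mean a more important relationship.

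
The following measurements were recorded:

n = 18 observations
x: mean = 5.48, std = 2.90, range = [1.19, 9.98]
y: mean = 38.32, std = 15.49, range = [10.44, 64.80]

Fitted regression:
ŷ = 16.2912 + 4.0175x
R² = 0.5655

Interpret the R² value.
The model explains 56.55% of the variance in y (R² = 0.5655), leaving 43.45% unexplained; the fit is moderate.

The coefficient of determination R² is the fraction of the total variation in y that the fitted line accounts for.

Here R² = 0.5655:
- Explained: 56.55% of the variation in y
- Unexplained (residual): 100% − 56.55% = 43.45%
- Rule of thumb (below 0.3 weak; 0.3 to below 0.7 moderate; 0.7 and above strong) → moderate

Note: R² says nothing about causation, and a high R² does not by itself mean the linear form is appropriate — check the residuals.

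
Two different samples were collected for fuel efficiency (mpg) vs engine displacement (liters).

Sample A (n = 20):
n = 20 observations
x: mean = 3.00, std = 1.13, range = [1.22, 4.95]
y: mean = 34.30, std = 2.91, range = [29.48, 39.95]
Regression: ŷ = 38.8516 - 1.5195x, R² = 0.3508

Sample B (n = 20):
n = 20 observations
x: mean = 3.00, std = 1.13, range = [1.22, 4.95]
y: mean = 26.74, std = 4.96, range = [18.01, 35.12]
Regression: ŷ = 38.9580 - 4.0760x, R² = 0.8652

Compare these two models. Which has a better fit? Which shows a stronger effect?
Model B has the better fit (R² = 0.8652 vs 0.3508). Model B shows the stronger effect (|β₁| = 4.0760 vs 1.5195).

Model Comparison:

Fit — compare R²:
- Model A: R² = 0.3508 → 35.08% of variance in fuel efficiency explained
- Model B: R² = 0.8652 → 86.52% of variance in fuel efficiency explained
- 0.8652 > 0.3508 → Model B has the better fit

Strength of effect — compare |β₁|:
- Model A: β₁ = -1.5195 → predicted fuel efficiency falls 1.5195 mpg per additional liter of engine displacement
- Model B: β₁ = -4.0760 → predicted fuel efficiency falls 4.0760 mpg per additional liter of engine displacement
- |-1.5195| < |-4.0760| → Model B shows the stronger marginal effect

Note: A better fit (higher R²) doesn't necessarily mean a more important relationship.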